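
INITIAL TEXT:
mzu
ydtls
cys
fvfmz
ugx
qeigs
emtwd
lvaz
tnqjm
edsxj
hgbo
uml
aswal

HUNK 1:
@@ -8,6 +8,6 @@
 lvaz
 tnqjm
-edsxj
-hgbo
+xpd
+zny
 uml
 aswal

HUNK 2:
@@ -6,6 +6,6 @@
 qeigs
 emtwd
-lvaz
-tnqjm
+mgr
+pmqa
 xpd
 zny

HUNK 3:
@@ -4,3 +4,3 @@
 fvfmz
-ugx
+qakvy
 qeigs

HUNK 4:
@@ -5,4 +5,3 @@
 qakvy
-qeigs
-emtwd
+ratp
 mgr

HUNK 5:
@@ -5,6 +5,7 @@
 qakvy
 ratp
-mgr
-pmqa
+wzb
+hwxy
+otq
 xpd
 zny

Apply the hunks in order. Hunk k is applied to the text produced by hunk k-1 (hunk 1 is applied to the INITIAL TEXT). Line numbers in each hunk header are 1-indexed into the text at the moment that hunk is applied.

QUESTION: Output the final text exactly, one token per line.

Hunk 1: at line 8 remove [edsxj,hgbo] add [xpd,zny] -> 13 lines: mzu ydtls cys fvfmz ugx qeigs emtwd lvaz tnqjm xpd zny uml aswal
Hunk 2: at line 6 remove [lvaz,tnqjm] add [mgr,pmqa] -> 13 lines: mzu ydtls cys fvfmz ugx qeigs emtwd mgr pmqa xpd zny uml aswal
Hunk 3: at line 4 remove [ugx] add [qakvy] -> 13 lines: mzu ydtls cys fvfmz qakvy qeigs emtwd mgr pmqa xpd zny uml aswal
Hunk 4: at line 5 remove [qeigs,emtwd] add [ratp] -> 12 lines: mzu ydtls cys fvfmz qakvy ratp mgr pmqa xpd zny uml aswal
Hunk 5: at line 5 remove [mgr,pmqa] add [wzb,hwxy,otq] -> 13 lines: mzu ydtls cys fvfmz qakvy ratp wzb hwxy otq xpd zny uml aswal

Answer: mzu
ydtls
cys
fvfmz
qakvy
ratp
wzb
hwxy
otq
xpd
zny
uml
aswal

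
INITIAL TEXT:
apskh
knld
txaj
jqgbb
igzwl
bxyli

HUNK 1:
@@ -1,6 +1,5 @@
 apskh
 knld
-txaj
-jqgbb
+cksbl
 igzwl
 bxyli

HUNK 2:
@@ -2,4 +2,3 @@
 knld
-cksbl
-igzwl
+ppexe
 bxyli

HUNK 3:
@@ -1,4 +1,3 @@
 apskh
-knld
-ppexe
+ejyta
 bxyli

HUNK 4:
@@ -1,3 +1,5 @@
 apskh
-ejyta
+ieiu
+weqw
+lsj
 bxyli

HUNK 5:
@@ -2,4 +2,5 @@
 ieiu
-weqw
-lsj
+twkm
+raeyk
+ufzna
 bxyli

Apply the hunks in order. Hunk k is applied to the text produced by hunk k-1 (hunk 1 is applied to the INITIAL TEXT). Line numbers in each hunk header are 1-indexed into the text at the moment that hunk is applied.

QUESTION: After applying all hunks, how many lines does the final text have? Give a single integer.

Hunk 1: at line 1 remove [txaj,jqgbb] add [cksbl] -> 5 lines: apskh knld cksbl igzwl bxyli
Hunk 2: at line 2 remove [cksbl,igzwl] add [ppexe] -> 4 lines: apskh knld ppexe bxyli
Hunk 3: at line 1 remove [knld,ppexe] add [ejyta] -> 3 lines: apskh ejyta bxyli
Hunk 4: at line 1 remove [ejyta] add [ieiu,weqw,lsj] -> 5 lines: apskh ieiu weqw lsj bxyli
Hunk 5: at line 2 remove [weqw,lsj] add [twkm,raeyk,ufzna] -> 6 lines: apskh ieiu twkm raeyk ufzna bxyli
Final line count: 6

Answer: 6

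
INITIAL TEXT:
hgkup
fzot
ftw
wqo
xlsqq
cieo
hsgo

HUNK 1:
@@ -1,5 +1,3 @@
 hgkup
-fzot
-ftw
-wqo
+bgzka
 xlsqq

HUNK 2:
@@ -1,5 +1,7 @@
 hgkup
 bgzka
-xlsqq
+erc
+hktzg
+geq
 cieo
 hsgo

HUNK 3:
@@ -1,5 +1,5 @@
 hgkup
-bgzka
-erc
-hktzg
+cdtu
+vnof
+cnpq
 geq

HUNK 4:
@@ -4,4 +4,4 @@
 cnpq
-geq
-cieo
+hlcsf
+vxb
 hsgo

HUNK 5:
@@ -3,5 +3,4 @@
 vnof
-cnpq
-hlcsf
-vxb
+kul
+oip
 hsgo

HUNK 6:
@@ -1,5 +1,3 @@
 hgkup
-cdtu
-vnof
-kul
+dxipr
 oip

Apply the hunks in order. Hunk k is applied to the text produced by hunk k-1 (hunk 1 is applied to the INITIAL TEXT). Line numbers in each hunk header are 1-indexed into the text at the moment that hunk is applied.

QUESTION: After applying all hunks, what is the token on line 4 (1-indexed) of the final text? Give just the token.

Hunk 1: at line 1 remove [fzot,ftw,wqo] add [bgzka] -> 5 lines: hgkup bgzka xlsqq cieo hsgo
Hunk 2: at line 1 remove [xlsqq] add [erc,hktzg,geq] -> 7 lines: hgkup bgzka erc hktzg geq cieo hsgo
Hunk 3: at line 1 remove [bgzka,erc,hktzg] add [cdtu,vnof,cnpq] -> 7 lines: hgkup cdtu vnof cnpq geq cieo hsgo
Hunk 4: at line 4 remove [geq,cieo] add [hlcsf,vxb] -> 7 lines: hgkup cdtu vnof cnpq hlcsf vxb hsgo
Hunk 5: at line 3 remove [cnpq,hlcsf,vxb] add [kul,oip] -> 6 lines: hgkup cdtu vnof kul oip hsgo
Hunk 6: at line 1 remove [cdtu,vnof,kul] add [dxipr] -> 4 lines: hgkup dxipr oip hsgo
Final line 4: hsgo

Answer: hsgo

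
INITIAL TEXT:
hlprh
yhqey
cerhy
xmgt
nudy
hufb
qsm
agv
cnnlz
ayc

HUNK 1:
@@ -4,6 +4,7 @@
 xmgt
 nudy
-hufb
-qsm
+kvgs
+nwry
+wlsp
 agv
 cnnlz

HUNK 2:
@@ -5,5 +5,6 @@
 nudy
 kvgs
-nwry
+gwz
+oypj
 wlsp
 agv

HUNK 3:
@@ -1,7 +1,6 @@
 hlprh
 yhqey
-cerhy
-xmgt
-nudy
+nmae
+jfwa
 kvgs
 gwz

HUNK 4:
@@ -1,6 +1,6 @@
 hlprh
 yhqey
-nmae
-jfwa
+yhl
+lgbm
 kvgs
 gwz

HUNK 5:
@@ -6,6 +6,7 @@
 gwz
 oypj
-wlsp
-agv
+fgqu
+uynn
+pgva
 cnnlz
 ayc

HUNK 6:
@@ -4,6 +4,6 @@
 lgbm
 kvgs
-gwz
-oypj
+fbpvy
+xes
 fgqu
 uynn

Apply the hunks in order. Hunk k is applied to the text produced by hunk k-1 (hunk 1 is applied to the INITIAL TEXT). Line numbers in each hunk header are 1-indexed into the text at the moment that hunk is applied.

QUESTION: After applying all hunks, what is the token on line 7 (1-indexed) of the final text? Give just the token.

Answer: xes

Derivation:
Hunk 1: at line 4 remove [hufb,qsm] add [kvgs,nwry,wlsp] -> 11 lines: hlprh yhqey cerhy xmgt nudy kvgs nwry wlsp agv cnnlz ayc
Hunk 2: at line 5 remove [nwry] add [gwz,oypj] -> 12 lines: hlprh yhqey cerhy xmgt nudy kvgs gwz oypj wlsp agv cnnlz ayc
Hunk 3: at line 1 remove [cerhy,xmgt,nudy] add [nmae,jfwa] -> 11 lines: hlprh yhqey nmae jfwa kvgs gwz oypj wlsp agv cnnlz ayc
Hunk 4: at line 1 remove [nmae,jfwa] add [yhl,lgbm] -> 11 lines: hlprh yhqey yhl lgbm kvgs gwz oypj wlsp agv cnnlz ayc
Hunk 5: at line 6 remove [wlsp,agv] add [fgqu,uynn,pgva] -> 12 lines: hlprh yhqey yhl lgbm kvgs gwz oypj fgqu uynn pgva cnnlz ayc
Hunk 6: at line 4 remove [gwz,oypj] add [fbpvy,xes] -> 12 lines: hlprh yhqey yhl lgbm kvgs fbpvy xes fgqu uynn pgva cnnlz ayc
Final line 7: xes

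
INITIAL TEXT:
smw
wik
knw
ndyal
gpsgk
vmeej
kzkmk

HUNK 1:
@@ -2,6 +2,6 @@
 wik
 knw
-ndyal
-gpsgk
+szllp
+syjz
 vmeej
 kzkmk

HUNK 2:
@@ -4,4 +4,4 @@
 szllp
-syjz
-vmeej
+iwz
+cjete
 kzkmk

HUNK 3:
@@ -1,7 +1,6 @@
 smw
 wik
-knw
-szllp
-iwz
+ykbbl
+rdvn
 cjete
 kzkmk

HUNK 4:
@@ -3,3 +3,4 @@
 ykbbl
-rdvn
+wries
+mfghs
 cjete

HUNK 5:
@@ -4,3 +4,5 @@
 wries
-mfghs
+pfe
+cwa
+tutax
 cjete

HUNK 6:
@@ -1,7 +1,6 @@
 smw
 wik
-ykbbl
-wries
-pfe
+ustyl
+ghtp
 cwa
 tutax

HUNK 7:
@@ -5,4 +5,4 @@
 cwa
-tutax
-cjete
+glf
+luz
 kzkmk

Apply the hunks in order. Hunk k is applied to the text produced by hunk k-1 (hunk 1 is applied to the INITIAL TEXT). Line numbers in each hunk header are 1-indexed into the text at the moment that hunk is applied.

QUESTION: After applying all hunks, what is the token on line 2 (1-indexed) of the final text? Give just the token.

Hunk 1: at line 2 remove [ndyal,gpsgk] add [szllp,syjz] -> 7 lines: smw wik knw szllp syjz vmeej kzkmk
Hunk 2: at line 4 remove [syjz,vmeej] add [iwz,cjete] -> 7 lines: smw wik knw szllp iwz cjete kzkmk
Hunk 3: at line 1 remove [knw,szllp,iwz] add [ykbbl,rdvn] -> 6 lines: smw wik ykbbl rdvn cjete kzkmk
Hunk 4: at line 3 remove [rdvn] add [wries,mfghs] -> 7 lines: smw wik ykbbl wries mfghs cjete kzkmk
Hunk 5: at line 4 remove [mfghs] add [pfe,cwa,tutax] -> 9 lines: smw wik ykbbl wries pfe cwa tutax cjete kzkmk
Hunk 6: at line 1 remove [ykbbl,wries,pfe] add [ustyl,ghtp] -> 8 lines: smw wik ustyl ghtp cwa tutax cjete kzkmk
Hunk 7: at line 5 remove [tutax,cjete] add [glf,luz] -> 8 lines: smw wik ustyl ghtp cwa glf luz kzkmk
Final line 2: wik

Answer: wik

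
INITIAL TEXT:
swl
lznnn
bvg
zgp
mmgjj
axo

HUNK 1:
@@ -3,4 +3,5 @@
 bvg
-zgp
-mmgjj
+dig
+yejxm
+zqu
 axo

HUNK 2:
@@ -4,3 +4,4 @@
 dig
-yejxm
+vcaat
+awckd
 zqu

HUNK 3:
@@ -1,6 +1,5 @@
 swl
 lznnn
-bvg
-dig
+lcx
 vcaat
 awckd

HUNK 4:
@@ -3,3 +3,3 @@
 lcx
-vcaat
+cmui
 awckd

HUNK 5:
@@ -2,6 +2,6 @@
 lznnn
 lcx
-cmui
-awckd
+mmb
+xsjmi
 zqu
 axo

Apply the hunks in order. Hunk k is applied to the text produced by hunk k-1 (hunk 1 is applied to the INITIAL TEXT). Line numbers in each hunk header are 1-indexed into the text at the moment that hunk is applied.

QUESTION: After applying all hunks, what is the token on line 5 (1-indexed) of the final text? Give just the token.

Answer: xsjmi

Derivation:
Hunk 1: at line 3 remove [zgp,mmgjj] add [dig,yejxm,zqu] -> 7 lines: swl lznnn bvg dig yejxm zqu axo
Hunk 2: at line 4 remove [yejxm] add [vcaat,awckd] -> 8 lines: swl lznnn bvg dig vcaat awckd zqu axo
Hunk 3: at line 1 remove [bvg,dig] add [lcx] -> 7 lines: swl lznnn lcx vcaat awckd zqu axo
Hunk 4: at line 3 remove [vcaat] add [cmui] -> 7 lines: swl lznnn lcx cmui awckd zqu axo
Hunk 5: at line 2 remove [cmui,awckd] add [mmb,xsjmi] -> 7 lines: swl lznnn lcx mmb xsjmi zqu axo
Final line 5: xsjmi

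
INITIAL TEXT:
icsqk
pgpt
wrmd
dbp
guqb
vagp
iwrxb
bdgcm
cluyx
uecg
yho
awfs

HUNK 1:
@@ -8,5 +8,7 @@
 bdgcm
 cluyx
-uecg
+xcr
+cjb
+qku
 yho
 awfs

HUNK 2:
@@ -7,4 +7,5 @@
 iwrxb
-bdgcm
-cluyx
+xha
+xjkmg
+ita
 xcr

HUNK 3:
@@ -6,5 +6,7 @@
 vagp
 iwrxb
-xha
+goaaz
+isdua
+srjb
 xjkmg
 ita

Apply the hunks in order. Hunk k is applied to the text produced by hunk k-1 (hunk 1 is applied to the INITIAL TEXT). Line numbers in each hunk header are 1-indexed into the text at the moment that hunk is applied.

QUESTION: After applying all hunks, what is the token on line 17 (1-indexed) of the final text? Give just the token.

Answer: awfs

Derivation:
Hunk 1: at line 8 remove [uecg] add [xcr,cjb,qku] -> 14 lines: icsqk pgpt wrmd dbp guqb vagp iwrxb bdgcm cluyx xcr cjb qku yho awfs
Hunk 2: at line 7 remove [bdgcm,cluyx] add [xha,xjkmg,ita] -> 15 lines: icsqk pgpt wrmd dbp guqb vagp iwrxb xha xjkmg ita xcr cjb qku yho awfs
Hunk 3: at line 6 remove [xha] add [goaaz,isdua,srjb] -> 17 lines: icsqk pgpt wrmd dbp guqb vagp iwrxb goaaz isdua srjb xjkmg ita xcr cjb qku yho awfs
Final line 17: awfs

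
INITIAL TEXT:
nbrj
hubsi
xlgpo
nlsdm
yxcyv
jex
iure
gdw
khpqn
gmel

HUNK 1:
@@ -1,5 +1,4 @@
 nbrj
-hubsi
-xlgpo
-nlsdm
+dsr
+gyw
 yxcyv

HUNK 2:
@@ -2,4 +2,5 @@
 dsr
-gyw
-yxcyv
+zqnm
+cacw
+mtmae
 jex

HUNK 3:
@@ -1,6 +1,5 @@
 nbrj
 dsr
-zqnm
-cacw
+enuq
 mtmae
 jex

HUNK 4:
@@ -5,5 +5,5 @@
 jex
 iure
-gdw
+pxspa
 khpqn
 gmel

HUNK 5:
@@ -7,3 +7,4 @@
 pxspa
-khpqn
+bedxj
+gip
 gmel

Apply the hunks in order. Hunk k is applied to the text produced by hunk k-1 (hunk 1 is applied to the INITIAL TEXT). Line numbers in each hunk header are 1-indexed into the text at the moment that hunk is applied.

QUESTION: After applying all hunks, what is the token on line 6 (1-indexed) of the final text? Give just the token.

Hunk 1: at line 1 remove [hubsi,xlgpo,nlsdm] add [dsr,gyw] -> 9 lines: nbrj dsr gyw yxcyv jex iure gdw khpqn gmel
Hunk 2: at line 2 remove [gyw,yxcyv] add [zqnm,cacw,mtmae] -> 10 lines: nbrj dsr zqnm cacw mtmae jex iure gdw khpqn gmel
Hunk 3: at line 1 remove [zqnm,cacw] add [enuq] -> 9 lines: nbrj dsr enuq mtmae jex iure gdw khpqn gmel
Hunk 4: at line 5 remove [gdw] add [pxspa] -> 9 lines: nbrj dsr enuq mtmae jex iure pxspa khpqn gmel
Hunk 5: at line 7 remove [khpqn] add [bedxj,gip] -> 10 lines: nbrj dsr enuq mtmae jex iure pxspa bedxj gip gmel
Final line 6: iure

Answer: iure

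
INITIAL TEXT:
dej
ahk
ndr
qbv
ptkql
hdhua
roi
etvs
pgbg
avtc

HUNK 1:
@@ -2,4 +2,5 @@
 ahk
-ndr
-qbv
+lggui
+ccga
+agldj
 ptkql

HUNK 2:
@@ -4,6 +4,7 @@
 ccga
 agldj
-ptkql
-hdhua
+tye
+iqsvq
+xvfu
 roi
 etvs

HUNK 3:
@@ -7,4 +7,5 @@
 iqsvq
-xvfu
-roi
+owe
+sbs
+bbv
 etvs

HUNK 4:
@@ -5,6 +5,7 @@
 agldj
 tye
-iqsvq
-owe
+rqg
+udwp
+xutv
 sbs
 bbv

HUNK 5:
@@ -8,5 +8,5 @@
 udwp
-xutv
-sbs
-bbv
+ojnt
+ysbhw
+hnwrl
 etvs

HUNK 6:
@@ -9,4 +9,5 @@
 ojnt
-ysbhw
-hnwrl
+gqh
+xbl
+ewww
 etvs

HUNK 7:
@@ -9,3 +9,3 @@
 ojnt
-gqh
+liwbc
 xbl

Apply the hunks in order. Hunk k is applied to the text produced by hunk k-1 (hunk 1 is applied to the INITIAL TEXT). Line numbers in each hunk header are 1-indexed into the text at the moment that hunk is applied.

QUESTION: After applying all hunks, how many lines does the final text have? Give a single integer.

Hunk 1: at line 2 remove [ndr,qbv] add [lggui,ccga,agldj] -> 11 lines: dej ahk lggui ccga agldj ptkql hdhua roi etvs pgbg avtc
Hunk 2: at line 4 remove [ptkql,hdhua] add [tye,iqsvq,xvfu] -> 12 lines: dej ahk lggui ccga agldj tye iqsvq xvfu roi etvs pgbg avtc
Hunk 3: at line 7 remove [xvfu,roi] add [owe,sbs,bbv] -> 13 lines: dej ahk lggui ccga agldj tye iqsvq owe sbs bbv etvs pgbg avtc
Hunk 4: at line 5 remove [iqsvq,owe] add [rqg,udwp,xutv] -> 14 lines: dej ahk lggui ccga agldj tye rqg udwp xutv sbs bbv etvs pgbg avtc
Hunk 5: at line 8 remove [xutv,sbs,bbv] add [ojnt,ysbhw,hnwrl] -> 14 lines: dej ahk lggui ccga agldj tye rqg udwp ojnt ysbhw hnwrl etvs pgbg avtc
Hunk 6: at line 9 remove [ysbhw,hnwrl] add [gqh,xbl,ewww] -> 15 lines: dej ahk lggui ccga agldj tye rqg udwp ojnt gqh xbl ewww etvs pgbg avtc
Hunk 7: at line 9 remove [gqh] add [liwbc] -> 15 lines: dej ahk lggui ccga agldj tye rqg udwp ojnt liwbc xbl ewww etvs pgbg avtc
Final line count: 15

Answer: 15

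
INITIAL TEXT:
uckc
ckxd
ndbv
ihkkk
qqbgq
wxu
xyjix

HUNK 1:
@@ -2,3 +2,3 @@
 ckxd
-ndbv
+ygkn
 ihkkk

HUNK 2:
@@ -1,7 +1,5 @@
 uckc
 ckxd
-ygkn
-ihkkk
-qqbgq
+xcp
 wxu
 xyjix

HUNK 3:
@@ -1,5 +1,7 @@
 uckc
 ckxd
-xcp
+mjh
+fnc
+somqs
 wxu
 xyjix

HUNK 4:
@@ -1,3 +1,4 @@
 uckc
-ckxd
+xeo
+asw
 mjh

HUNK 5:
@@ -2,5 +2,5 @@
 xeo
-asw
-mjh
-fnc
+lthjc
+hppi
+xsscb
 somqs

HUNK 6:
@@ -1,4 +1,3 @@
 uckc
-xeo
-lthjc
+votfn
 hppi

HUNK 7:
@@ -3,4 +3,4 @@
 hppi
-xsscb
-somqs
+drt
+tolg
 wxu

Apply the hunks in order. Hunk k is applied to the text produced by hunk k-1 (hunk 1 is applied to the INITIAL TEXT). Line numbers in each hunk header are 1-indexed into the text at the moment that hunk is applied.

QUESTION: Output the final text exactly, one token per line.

Answer: uckc
votfn
hppi
drt
tolg
wxu
xyjix

Derivation:
Hunk 1: at line 2 remove [ndbv] add [ygkn] -> 7 lines: uckc ckxd ygkn ihkkk qqbgq wxu xyjix
Hunk 2: at line 1 remove [ygkn,ihkkk,qqbgq] add [xcp] -> 5 lines: uckc ckxd xcp wxu xyjix
Hunk 3: at line 1 remove [xcp] add [mjh,fnc,somqs] -> 7 lines: uckc ckxd mjh fnc somqs wxu xyjix
Hunk 4: at line 1 remove [ckxd] add [xeo,asw] -> 8 lines: uckc xeo asw mjh fnc somqs wxu xyjix
Hunk 5: at line 2 remove [asw,mjh,fnc] add [lthjc,hppi,xsscb] -> 8 lines: uckc xeo lthjc hppi xsscb somqs wxu xyjix
Hunk 6: at line 1 remove [xeo,lthjc] add [votfn] -> 7 lines: uckc votfn hppi xsscb somqs wxu xyjix
Hunk 7: at line 3 remove [xsscb,somqs] add [drt,tolg] -> 7 lines: uckc votfn hppi drt tolg wxu xyjix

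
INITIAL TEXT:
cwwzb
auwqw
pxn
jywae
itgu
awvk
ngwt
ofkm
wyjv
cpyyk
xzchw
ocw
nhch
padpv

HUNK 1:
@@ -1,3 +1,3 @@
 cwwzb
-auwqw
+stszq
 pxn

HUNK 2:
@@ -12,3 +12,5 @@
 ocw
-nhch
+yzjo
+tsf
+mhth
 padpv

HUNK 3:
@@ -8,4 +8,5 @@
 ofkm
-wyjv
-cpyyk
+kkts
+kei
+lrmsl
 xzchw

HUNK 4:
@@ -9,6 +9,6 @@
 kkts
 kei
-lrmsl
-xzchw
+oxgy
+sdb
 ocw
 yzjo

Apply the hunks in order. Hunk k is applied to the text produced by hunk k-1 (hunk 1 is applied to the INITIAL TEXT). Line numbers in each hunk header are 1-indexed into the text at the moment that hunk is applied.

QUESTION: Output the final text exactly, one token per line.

Hunk 1: at line 1 remove [auwqw] add [stszq] -> 14 lines: cwwzb stszq pxn jywae itgu awvk ngwt ofkm wyjv cpyyk xzchw ocw nhch padpv
Hunk 2: at line 12 remove [nhch] add [yzjo,tsf,mhth] -> 16 lines: cwwzb stszq pxn jywae itgu awvk ngwt ofkm wyjv cpyyk xzchw ocw yzjo tsf mhth padpv
Hunk 3: at line 8 remove [wyjv,cpyyk] add [kkts,kei,lrmsl] -> 17 lines: cwwzb stszq pxn jywae itgu awvk ngwt ofkm kkts kei lrmsl xzchw ocw yzjo tsf mhth padpv
Hunk 4: at line 9 remove [lrmsl,xzchw] add [oxgy,sdb] -> 17 lines: cwwzb stszq pxn jywae itgu awvk ngwt ofkm kkts kei oxgy sdb ocw yzjo tsf mhth padpv

Answer: cwwzb
stszq
pxn
jywae
itgu
awvk
ngwt
ofkm
kkts
kei
oxgy
sdb
ocw
yzjo
tsf
mhth
padpv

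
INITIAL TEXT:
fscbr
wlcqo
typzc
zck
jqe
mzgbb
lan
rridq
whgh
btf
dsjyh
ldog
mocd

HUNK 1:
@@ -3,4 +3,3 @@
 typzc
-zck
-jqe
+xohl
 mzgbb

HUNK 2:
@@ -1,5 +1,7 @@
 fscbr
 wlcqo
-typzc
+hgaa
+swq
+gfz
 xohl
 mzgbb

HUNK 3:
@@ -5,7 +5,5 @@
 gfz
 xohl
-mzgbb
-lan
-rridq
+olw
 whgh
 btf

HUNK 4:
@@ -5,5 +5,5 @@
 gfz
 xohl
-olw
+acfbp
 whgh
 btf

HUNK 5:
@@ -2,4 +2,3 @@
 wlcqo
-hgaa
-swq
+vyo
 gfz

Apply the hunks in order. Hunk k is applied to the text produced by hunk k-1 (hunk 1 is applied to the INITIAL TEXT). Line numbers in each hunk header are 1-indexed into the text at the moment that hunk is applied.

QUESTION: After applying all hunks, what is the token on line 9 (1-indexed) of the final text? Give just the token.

Answer: dsjyh

Derivation:
Hunk 1: at line 3 remove [zck,jqe] add [xohl] -> 12 lines: fscbr wlcqo typzc xohl mzgbb lan rridq whgh btf dsjyh ldog mocd
Hunk 2: at line 1 remove [typzc] add [hgaa,swq,gfz] -> 14 lines: fscbr wlcqo hgaa swq gfz xohl mzgbb lan rridq whgh btf dsjyh ldog mocd
Hunk 3: at line 5 remove [mzgbb,lan,rridq] add [olw] -> 12 lines: fscbr wlcqo hgaa swq gfz xohl olw whgh btf dsjyh ldog mocd
Hunk 4: at line 5 remove [olw] add [acfbp] -> 12 lines: fscbr wlcqo hgaa swq gfz xohl acfbp whgh btf dsjyh ldog mocd
Hunk 5: at line 2 remove [hgaa,swq] add [vyo] -> 11 lines: fscbr wlcqo vyo gfz xohl acfbp whgh btf dsjyh ldog mocd
Final line 9: dsjyh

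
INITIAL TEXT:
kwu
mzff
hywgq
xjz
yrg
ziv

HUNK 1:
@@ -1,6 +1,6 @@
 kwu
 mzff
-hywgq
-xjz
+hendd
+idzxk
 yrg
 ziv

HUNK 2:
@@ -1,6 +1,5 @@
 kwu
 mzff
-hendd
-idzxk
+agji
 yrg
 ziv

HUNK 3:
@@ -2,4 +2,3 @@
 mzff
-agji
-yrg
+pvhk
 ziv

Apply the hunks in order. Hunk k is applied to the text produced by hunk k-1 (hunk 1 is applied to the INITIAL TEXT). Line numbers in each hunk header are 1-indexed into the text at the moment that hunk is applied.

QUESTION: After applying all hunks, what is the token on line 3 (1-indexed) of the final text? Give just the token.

Hunk 1: at line 1 remove [hywgq,xjz] add [hendd,idzxk] -> 6 lines: kwu mzff hendd idzxk yrg ziv
Hunk 2: at line 1 remove [hendd,idzxk] add [agji] -> 5 lines: kwu mzff agji yrg ziv
Hunk 3: at line 2 remove [agji,yrg] add [pvhk] -> 4 lines: kwu mzff pvhk ziv
Final line 3: pvhk

Answer: pvhk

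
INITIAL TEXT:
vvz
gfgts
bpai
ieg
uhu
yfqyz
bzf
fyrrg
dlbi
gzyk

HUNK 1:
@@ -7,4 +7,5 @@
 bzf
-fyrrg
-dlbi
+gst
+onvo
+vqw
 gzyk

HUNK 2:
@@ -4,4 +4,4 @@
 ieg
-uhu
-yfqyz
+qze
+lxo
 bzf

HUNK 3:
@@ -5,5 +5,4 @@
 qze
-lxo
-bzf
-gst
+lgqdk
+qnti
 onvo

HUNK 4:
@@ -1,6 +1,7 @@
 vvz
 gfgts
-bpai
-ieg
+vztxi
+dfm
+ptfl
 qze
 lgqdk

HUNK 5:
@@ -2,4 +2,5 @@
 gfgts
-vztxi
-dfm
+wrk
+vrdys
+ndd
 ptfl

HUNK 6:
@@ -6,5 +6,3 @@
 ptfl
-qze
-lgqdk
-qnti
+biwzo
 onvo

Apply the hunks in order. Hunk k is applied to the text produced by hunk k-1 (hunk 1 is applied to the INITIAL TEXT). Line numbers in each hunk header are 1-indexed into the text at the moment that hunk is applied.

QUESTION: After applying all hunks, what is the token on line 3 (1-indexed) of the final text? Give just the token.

Hunk 1: at line 7 remove [fyrrg,dlbi] add [gst,onvo,vqw] -> 11 lines: vvz gfgts bpai ieg uhu yfqyz bzf gst onvo vqw gzyk
Hunk 2: at line 4 remove [uhu,yfqyz] add [qze,lxo] -> 11 lines: vvz gfgts bpai ieg qze lxo bzf gst onvo vqw gzyk
Hunk 3: at line 5 remove [lxo,bzf,gst] add [lgqdk,qnti] -> 10 lines: vvz gfgts bpai ieg qze lgqdk qnti onvo vqw gzyk
Hunk 4: at line 1 remove [bpai,ieg] add [vztxi,dfm,ptfl] -> 11 lines: vvz gfgts vztxi dfm ptfl qze lgqdk qnti onvo vqw gzyk
Hunk 5: at line 2 remove [vztxi,dfm] add [wrk,vrdys,ndd] -> 12 lines: vvz gfgts wrk vrdys ndd ptfl qze lgqdk qnti onvo vqw gzyk
Hunk 6: at line 6 remove [qze,lgqdk,qnti] add [biwzo] -> 10 lines: vvz gfgts wrk vrdys ndd ptfl biwzo onvo vqw gzyk
Final line 3: wrk

Answer: wrk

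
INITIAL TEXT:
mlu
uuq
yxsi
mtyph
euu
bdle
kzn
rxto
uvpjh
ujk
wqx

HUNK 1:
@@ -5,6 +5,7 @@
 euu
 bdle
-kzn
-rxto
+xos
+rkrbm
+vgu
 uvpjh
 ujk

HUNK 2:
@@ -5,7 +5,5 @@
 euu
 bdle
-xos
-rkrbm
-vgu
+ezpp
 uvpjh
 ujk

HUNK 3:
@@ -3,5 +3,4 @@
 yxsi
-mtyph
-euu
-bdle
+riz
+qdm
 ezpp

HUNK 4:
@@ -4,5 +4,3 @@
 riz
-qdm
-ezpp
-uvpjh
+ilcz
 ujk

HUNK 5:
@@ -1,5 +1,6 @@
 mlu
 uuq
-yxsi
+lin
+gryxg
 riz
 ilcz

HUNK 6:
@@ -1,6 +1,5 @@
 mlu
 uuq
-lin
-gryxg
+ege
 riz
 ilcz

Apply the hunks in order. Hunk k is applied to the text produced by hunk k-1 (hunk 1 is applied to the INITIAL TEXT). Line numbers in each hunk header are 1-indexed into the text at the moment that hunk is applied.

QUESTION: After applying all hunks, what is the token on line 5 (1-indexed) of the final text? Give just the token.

Answer: ilcz

Derivation:
Hunk 1: at line 5 remove [kzn,rxto] add [xos,rkrbm,vgu] -> 12 lines: mlu uuq yxsi mtyph euu bdle xos rkrbm vgu uvpjh ujk wqx
Hunk 2: at line 5 remove [xos,rkrbm,vgu] add [ezpp] -> 10 lines: mlu uuq yxsi mtyph euu bdle ezpp uvpjh ujk wqx
Hunk 3: at line 3 remove [mtyph,euu,bdle] add [riz,qdm] -> 9 lines: mlu uuq yxsi riz qdm ezpp uvpjh ujk wqx
Hunk 4: at line 4 remove [qdm,ezpp,uvpjh] add [ilcz] -> 7 lines: mlu uuq yxsi riz ilcz ujk wqx
Hunk 5: at line 1 remove [yxsi] add [lin,gryxg] -> 8 lines: mlu uuq lin gryxg riz ilcz ujk wqx
Hunk 6: at line 1 remove [lin,gryxg] add [ege] -> 7 lines: mlu uuq ege riz ilcz ujk wqx
Final line 5: ilcz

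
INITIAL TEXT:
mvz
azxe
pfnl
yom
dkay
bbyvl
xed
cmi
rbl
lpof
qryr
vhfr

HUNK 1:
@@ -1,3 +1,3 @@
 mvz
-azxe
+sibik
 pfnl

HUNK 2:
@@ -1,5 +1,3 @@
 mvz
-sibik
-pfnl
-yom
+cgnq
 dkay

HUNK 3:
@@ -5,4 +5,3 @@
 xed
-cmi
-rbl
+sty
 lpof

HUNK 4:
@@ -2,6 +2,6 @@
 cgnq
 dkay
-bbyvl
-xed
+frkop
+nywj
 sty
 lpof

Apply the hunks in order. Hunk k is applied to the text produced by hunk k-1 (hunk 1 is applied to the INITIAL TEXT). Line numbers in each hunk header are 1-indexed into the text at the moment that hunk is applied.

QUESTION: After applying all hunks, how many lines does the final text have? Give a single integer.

Answer: 9

Derivation:
Hunk 1: at line 1 remove [azxe] add [sibik] -> 12 lines: mvz sibik pfnl yom dkay bbyvl xed cmi rbl lpof qryr vhfr
Hunk 2: at line 1 remove [sibik,pfnl,yom] add [cgnq] -> 10 lines: mvz cgnq dkay bbyvl xed cmi rbl lpof qryr vhfr
Hunk 3: at line 5 remove [cmi,rbl] add [sty] -> 9 lines: mvz cgnq dkay bbyvl xed sty lpof qryr vhfr
Hunk 4: at line 2 remove [bbyvl,xed] add [frkop,nywj] -> 9 lines: mvz cgnq dkay frkop nywj sty lpof qryr vhfr
Final line count: 9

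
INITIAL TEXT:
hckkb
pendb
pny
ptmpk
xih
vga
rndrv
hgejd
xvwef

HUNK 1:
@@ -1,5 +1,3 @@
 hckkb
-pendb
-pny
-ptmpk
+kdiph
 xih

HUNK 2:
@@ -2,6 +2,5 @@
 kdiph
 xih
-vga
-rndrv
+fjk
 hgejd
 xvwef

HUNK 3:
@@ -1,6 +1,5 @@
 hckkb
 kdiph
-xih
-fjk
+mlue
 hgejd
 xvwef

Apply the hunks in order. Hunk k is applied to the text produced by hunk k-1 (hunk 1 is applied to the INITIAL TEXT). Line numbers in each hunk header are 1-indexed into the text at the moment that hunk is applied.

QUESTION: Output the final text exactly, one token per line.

Hunk 1: at line 1 remove [pendb,pny,ptmpk] add [kdiph] -> 7 lines: hckkb kdiph xih vga rndrv hgejd xvwef
Hunk 2: at line 2 remove [vga,rndrv] add [fjk] -> 6 lines: hckkb kdiph xih fjk hgejd xvwef
Hunk 3: at line 1 remove [xih,fjk] add [mlue] -> 5 lines: hckkb kdiph mlue hgejd xvwef

Answer: hckkb
kdiph
mlue
hgejd
xvwef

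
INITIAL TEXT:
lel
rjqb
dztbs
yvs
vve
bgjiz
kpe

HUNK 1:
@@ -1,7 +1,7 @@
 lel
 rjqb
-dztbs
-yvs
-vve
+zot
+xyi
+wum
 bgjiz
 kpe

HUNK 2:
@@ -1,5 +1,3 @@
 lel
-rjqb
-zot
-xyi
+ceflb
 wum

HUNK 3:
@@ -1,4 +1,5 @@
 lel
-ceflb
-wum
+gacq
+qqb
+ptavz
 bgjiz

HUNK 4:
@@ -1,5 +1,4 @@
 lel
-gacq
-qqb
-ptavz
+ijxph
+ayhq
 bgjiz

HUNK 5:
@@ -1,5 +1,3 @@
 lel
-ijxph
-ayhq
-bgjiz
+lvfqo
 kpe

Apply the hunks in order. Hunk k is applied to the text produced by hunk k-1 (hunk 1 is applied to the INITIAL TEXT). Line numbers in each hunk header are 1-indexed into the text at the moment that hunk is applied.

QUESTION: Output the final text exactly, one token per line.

Hunk 1: at line 1 remove [dztbs,yvs,vve] add [zot,xyi,wum] -> 7 lines: lel rjqb zot xyi wum bgjiz kpe
Hunk 2: at line 1 remove [rjqb,zot,xyi] add [ceflb] -> 5 lines: lel ceflb wum bgjiz kpe
Hunk 3: at line 1 remove [ceflb,wum] add [gacq,qqb,ptavz] -> 6 lines: lel gacq qqb ptavz bgjiz kpe
Hunk 4: at line 1 remove [gacq,qqb,ptavz] add [ijxph,ayhq] -> 5 lines: lel ijxph ayhq bgjiz kpe
Hunk 5: at line 1 remove [ijxph,ayhq,bgjiz] add [lvfqo] -> 3 lines: lel lvfqo kpe

Answer: lel
lvfqo
kpe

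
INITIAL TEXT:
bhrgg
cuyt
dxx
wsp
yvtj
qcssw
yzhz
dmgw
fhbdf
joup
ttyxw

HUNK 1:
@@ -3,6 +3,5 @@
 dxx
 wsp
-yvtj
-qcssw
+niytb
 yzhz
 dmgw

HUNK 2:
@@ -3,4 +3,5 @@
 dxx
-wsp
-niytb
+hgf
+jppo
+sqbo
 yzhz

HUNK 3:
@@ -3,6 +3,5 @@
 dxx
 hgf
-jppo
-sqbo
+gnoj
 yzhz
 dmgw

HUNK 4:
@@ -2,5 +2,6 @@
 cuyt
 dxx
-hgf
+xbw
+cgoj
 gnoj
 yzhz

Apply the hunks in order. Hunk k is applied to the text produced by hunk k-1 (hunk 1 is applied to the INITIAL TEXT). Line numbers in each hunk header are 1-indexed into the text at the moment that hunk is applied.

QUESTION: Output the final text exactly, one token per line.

Hunk 1: at line 3 remove [yvtj,qcssw] add [niytb] -> 10 lines: bhrgg cuyt dxx wsp niytb yzhz dmgw fhbdf joup ttyxw
Hunk 2: at line 3 remove [wsp,niytb] add [hgf,jppo,sqbo] -> 11 lines: bhrgg cuyt dxx hgf jppo sqbo yzhz dmgw fhbdf joup ttyxw
Hunk 3: at line 3 remove [jppo,sqbo] add [gnoj] -> 10 lines: bhrgg cuyt dxx hgf gnoj yzhz dmgw fhbdf joup ttyxw
Hunk 4: at line 2 remove [hgf] add [xbw,cgoj] -> 11 lines: bhrgg cuyt dxx xbw cgoj gnoj yzhz dmgw fhbdf joup ttyxw

Answer: bhrgg
cuyt
dxx
xbw
cgoj
gnoj
yzhz
dmgw
fhbdf
joup
ttyxw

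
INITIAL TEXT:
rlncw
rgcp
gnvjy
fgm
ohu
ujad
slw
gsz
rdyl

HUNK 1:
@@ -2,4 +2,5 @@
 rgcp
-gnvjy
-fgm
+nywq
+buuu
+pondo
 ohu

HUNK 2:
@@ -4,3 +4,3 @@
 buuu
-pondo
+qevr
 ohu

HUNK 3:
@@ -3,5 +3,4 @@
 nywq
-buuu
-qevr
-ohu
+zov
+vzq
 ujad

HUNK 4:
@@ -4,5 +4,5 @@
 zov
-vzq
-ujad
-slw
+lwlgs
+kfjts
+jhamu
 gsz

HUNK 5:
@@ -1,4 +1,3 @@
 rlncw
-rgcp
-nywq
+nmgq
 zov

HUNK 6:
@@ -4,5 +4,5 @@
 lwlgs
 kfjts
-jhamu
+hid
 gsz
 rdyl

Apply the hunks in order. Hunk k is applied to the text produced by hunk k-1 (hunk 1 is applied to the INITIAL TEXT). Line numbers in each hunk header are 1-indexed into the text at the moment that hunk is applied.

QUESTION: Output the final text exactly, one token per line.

Answer: rlncw
nmgq
zov
lwlgs
kfjts
hid
gsz
rdyl

Derivation:
Hunk 1: at line 2 remove [gnvjy,fgm] add [nywq,buuu,pondo] -> 10 lines: rlncw rgcp nywq buuu pondo ohu ujad slw gsz rdyl
Hunk 2: at line 4 remove [pondo] add [qevr] -> 10 lines: rlncw rgcp nywq buuu qevr ohu ujad slw gsz rdyl
Hunk 3: at line 3 remove [buuu,qevr,ohu] add [zov,vzq] -> 9 lines: rlncw rgcp nywq zov vzq ujad slw gsz rdyl
Hunk 4: at line 4 remove [vzq,ujad,slw] add [lwlgs,kfjts,jhamu] -> 9 lines: rlncw rgcp nywq zov lwlgs kfjts jhamu gsz rdyl
Hunk 5: at line 1 remove [rgcp,nywq] add [nmgq] -> 8 lines: rlncw nmgq zov lwlgs kfjts jhamu gsz rdyl
Hunk 6: at line 4 remove [jhamu] add [hid] -> 8 lines: rlncw nmgq zov lwlgs kfjts hid gsz rdyl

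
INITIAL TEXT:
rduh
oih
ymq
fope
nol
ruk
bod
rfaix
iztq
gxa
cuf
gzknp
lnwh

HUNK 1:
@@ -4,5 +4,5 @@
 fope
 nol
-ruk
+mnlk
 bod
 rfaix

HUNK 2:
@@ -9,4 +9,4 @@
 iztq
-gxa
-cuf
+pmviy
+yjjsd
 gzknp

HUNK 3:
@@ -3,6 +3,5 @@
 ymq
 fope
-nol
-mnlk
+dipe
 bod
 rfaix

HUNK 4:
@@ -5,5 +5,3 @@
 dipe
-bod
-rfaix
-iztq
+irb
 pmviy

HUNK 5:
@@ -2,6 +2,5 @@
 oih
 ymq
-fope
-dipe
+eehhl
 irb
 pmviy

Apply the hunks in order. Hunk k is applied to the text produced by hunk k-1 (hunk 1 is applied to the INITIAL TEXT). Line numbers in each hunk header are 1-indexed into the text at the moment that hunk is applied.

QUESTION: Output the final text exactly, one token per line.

Hunk 1: at line 4 remove [ruk] add [mnlk] -> 13 lines: rduh oih ymq fope nol mnlk bod rfaix iztq gxa cuf gzknp lnwh
Hunk 2: at line 9 remove [gxa,cuf] add [pmviy,yjjsd] -> 13 lines: rduh oih ymq fope nol mnlk bod rfaix iztq pmviy yjjsd gzknp lnwh
Hunk 3: at line 3 remove [nol,mnlk] add [dipe] -> 12 lines: rduh oih ymq fope dipe bod rfaix iztq pmviy yjjsd gzknp lnwh
Hunk 4: at line 5 remove [bod,rfaix,iztq] add [irb] -> 10 lines: rduh oih ymq fope dipe irb pmviy yjjsd gzknp lnwh
Hunk 5: at line 2 remove [fope,dipe] add [eehhl] -> 9 lines: rduh oih ymq eehhl irb pmviy yjjsd gzknp lnwh

Answer: rduh
oih
ymq
eehhl
irb
pmviy
yjjsd
gzknp
lnwh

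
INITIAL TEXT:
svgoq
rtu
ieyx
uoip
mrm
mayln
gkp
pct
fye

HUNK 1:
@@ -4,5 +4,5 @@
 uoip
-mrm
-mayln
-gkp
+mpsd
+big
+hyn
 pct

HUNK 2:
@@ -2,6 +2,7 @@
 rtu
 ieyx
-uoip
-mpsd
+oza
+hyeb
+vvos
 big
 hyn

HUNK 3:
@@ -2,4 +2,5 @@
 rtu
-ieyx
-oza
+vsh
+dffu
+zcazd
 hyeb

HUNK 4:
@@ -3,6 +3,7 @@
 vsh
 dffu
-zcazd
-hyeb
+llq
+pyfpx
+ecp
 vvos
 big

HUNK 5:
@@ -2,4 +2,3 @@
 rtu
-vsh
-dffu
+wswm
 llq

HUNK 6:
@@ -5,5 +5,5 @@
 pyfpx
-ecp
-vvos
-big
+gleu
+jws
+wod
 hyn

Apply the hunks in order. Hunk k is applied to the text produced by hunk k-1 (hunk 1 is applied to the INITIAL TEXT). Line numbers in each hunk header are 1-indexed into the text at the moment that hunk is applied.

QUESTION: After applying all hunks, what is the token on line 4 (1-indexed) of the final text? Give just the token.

Answer: llq

Derivation:
Hunk 1: at line 4 remove [mrm,mayln,gkp] add [mpsd,big,hyn] -> 9 lines: svgoq rtu ieyx uoip mpsd big hyn pct fye
Hunk 2: at line 2 remove [uoip,mpsd] add [oza,hyeb,vvos] -> 10 lines: svgoq rtu ieyx oza hyeb vvos big hyn pct fye
Hunk 3: at line 2 remove [ieyx,oza] add [vsh,dffu,zcazd] -> 11 lines: svgoq rtu vsh dffu zcazd hyeb vvos big hyn pct fye
Hunk 4: at line 3 remove [zcazd,hyeb] add [llq,pyfpx,ecp] -> 12 lines: svgoq rtu vsh dffu llq pyfpx ecp vvos big hyn pct fye
Hunk 5: at line 2 remove [vsh,dffu] add [wswm] -> 11 lines: svgoq rtu wswm llq pyfpx ecp vvos big hyn pct fye
Hunk 6: at line 5 remove [ecp,vvos,big] add [gleu,jws,wod] -> 11 lines: svgoq rtu wswm llq pyfpx gleu jws wod hyn pct fye
Final line 4: llq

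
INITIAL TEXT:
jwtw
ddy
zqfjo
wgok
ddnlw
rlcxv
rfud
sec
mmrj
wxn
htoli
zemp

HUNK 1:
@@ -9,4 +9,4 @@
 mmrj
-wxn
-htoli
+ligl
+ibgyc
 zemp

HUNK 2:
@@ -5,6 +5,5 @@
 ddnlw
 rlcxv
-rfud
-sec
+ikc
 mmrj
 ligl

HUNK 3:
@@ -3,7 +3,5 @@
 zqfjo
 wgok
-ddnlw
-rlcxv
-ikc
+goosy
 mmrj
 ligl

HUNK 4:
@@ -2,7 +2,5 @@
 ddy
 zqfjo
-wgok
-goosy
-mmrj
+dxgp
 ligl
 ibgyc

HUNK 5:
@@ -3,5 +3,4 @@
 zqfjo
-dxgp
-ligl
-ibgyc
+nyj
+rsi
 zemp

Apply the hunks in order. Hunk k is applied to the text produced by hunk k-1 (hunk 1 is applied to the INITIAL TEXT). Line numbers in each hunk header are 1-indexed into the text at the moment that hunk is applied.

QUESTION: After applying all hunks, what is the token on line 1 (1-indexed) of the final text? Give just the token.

Answer: jwtw

Derivation:
Hunk 1: at line 9 remove [wxn,htoli] add [ligl,ibgyc] -> 12 lines: jwtw ddy zqfjo wgok ddnlw rlcxv rfud sec mmrj ligl ibgyc zemp
Hunk 2: at line 5 remove [rfud,sec] add [ikc] -> 11 lines: jwtw ddy zqfjo wgok ddnlw rlcxv ikc mmrj ligl ibgyc zemp
Hunk 3: at line 3 remove [ddnlw,rlcxv,ikc] add [goosy] -> 9 lines: jwtw ddy zqfjo wgok goosy mmrj ligl ibgyc zemp
Hunk 4: at line 2 remove [wgok,goosy,mmrj] add [dxgp] -> 7 lines: jwtw ddy zqfjo dxgp ligl ibgyc zemp
Hunk 5: at line 3 remove [dxgp,ligl,ibgyc] add [nyj,rsi] -> 6 lines: jwtw ddy zqfjo nyj rsi zemp
Final line 1: jwtw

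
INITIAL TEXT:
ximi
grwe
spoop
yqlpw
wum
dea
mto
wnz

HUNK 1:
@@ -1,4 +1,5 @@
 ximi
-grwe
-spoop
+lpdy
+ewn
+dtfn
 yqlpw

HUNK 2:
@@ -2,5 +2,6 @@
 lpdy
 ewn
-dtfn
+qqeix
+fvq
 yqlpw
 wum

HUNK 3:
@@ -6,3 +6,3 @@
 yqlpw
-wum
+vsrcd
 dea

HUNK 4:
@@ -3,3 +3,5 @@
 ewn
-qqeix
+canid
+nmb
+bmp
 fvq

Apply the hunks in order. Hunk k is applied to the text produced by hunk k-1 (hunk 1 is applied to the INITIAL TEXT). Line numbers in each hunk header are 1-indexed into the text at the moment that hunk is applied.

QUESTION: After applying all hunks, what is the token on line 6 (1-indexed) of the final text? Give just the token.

Hunk 1: at line 1 remove [grwe,spoop] add [lpdy,ewn,dtfn] -> 9 lines: ximi lpdy ewn dtfn yqlpw wum dea mto wnz
Hunk 2: at line 2 remove [dtfn] add [qqeix,fvq] -> 10 lines: ximi lpdy ewn qqeix fvq yqlpw wum dea mto wnz
Hunk 3: at line 6 remove [wum] add [vsrcd] -> 10 lines: ximi lpdy ewn qqeix fvq yqlpw vsrcd dea mto wnz
Hunk 4: at line 3 remove [qqeix] add [canid,nmb,bmp] -> 12 lines: ximi lpdy ewn canid nmb bmp fvq yqlpw vsrcd dea mto wnz
Final line 6: bmp

Answer: bmp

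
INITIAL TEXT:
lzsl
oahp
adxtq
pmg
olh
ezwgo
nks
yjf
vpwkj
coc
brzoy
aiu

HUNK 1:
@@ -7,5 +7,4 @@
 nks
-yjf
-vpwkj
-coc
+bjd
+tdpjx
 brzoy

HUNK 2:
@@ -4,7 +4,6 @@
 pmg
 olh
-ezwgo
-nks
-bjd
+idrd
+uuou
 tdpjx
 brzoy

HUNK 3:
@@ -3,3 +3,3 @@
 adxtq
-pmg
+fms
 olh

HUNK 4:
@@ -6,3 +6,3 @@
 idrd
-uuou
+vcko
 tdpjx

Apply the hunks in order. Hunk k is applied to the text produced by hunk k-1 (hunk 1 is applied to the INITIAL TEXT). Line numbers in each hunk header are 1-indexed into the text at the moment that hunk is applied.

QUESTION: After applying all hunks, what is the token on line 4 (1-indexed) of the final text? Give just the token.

Answer: fms

Derivation:
Hunk 1: at line 7 remove [yjf,vpwkj,coc] add [bjd,tdpjx] -> 11 lines: lzsl oahp adxtq pmg olh ezwgo nks bjd tdpjx brzoy aiu
Hunk 2: at line 4 remove [ezwgo,nks,bjd] add [idrd,uuou] -> 10 lines: lzsl oahp adxtq pmg olh idrd uuou tdpjx brzoy aiu
Hunk 3: at line 3 remove [pmg] add [fms] -> 10 lines: lzsl oahp adxtq fms olh idrd uuou tdpjx brzoy aiu
Hunk 4: at line 6 remove [uuou] add [vcko] -> 10 lines: lzsl oahp adxtq fms olh idrd vcko tdpjx brzoy aiu
Final line 4: fms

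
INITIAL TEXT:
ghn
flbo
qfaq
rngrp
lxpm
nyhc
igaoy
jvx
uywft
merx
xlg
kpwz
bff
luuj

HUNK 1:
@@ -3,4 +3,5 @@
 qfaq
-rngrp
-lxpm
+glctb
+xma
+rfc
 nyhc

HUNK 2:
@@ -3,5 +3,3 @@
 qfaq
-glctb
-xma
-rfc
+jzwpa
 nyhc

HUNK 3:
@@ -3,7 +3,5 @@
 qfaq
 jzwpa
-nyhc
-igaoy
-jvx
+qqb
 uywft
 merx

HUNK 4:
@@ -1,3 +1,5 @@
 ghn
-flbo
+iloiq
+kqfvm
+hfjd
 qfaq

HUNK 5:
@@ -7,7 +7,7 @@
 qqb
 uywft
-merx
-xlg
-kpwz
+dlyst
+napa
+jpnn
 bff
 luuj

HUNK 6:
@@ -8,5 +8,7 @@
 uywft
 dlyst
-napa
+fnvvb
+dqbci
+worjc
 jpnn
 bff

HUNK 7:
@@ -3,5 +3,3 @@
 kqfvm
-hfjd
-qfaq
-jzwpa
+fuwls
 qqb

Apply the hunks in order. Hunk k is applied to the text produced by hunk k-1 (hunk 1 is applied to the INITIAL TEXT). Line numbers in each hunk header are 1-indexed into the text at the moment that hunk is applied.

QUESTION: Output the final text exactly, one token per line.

Hunk 1: at line 3 remove [rngrp,lxpm] add [glctb,xma,rfc] -> 15 lines: ghn flbo qfaq glctb xma rfc nyhc igaoy jvx uywft merx xlg kpwz bff luuj
Hunk 2: at line 3 remove [glctb,xma,rfc] add [jzwpa] -> 13 lines: ghn flbo qfaq jzwpa nyhc igaoy jvx uywft merx xlg kpwz bff luuj
Hunk 3: at line 3 remove [nyhc,igaoy,jvx] add [qqb] -> 11 lines: ghn flbo qfaq jzwpa qqb uywft merx xlg kpwz bff luuj
Hunk 4: at line 1 remove [flbo] add [iloiq,kqfvm,hfjd] -> 13 lines: ghn iloiq kqfvm hfjd qfaq jzwpa qqb uywft merx xlg kpwz bff luuj
Hunk 5: at line 7 remove [merx,xlg,kpwz] add [dlyst,napa,jpnn] -> 13 lines: ghn iloiq kqfvm hfjd qfaq jzwpa qqb uywft dlyst napa jpnn bff luuj
Hunk 6: at line 8 remove [napa] add [fnvvb,dqbci,worjc] -> 15 lines: ghn iloiq kqfvm hfjd qfaq jzwpa qqb uywft dlyst fnvvb dqbci worjc jpnn bff luuj
Hunk 7: at line 3 remove [hfjd,qfaq,jzwpa] add [fuwls] -> 13 lines: ghn iloiq kqfvm fuwls qqb uywft dlyst fnvvb dqbci worjc jpnn bff luuj

Answer: ghn
iloiq
kqfvm
fuwls
qqb
uywft
dlyst
fnvvb
dqbci
worjc
jpnn
bff
luuj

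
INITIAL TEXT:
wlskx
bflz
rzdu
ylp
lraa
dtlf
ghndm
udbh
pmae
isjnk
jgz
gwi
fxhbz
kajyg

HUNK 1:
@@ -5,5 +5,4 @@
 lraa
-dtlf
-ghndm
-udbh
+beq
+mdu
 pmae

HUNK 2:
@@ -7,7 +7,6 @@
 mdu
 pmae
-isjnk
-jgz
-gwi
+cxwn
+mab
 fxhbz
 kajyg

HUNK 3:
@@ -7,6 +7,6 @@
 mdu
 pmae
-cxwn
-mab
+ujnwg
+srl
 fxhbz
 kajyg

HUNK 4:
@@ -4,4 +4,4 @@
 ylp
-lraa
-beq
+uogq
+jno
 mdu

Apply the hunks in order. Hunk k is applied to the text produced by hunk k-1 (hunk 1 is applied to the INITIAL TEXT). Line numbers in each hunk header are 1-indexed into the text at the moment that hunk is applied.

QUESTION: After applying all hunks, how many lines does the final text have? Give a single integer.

Hunk 1: at line 5 remove [dtlf,ghndm,udbh] add [beq,mdu] -> 13 lines: wlskx bflz rzdu ylp lraa beq mdu pmae isjnk jgz gwi fxhbz kajyg
Hunk 2: at line 7 remove [isjnk,jgz,gwi] add [cxwn,mab] -> 12 lines: wlskx bflz rzdu ylp lraa beq mdu pmae cxwn mab fxhbz kajyg
Hunk 3: at line 7 remove [cxwn,mab] add [ujnwg,srl] -> 12 lines: wlskx bflz rzdu ylp lraa beq mdu pmae ujnwg srl fxhbz kajyg
Hunk 4: at line 4 remove [lraa,beq] add [uogq,jno] -> 12 lines: wlskx bflz rzdu ylp uogq jno mdu pmae ujnwg srl fxhbz kajyg
Final line count: 12

Answer: 12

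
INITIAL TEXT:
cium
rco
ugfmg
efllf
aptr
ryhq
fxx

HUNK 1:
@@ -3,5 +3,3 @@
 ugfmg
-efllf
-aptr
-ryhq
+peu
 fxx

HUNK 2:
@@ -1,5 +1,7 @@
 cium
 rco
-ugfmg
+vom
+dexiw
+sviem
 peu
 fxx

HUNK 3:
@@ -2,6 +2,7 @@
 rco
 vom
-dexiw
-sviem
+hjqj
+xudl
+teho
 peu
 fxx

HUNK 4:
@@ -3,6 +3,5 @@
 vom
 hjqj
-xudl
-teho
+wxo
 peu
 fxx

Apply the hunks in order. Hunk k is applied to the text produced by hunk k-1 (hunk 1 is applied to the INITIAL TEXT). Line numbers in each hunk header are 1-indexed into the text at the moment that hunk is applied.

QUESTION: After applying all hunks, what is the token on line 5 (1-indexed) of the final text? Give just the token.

Answer: wxo

Derivation:
Hunk 1: at line 3 remove [efllf,aptr,ryhq] add [peu] -> 5 lines: cium rco ugfmg peu fxx
Hunk 2: at line 1 remove [ugfmg] add [vom,dexiw,sviem] -> 7 lines: cium rco vom dexiw sviem peu fxx
Hunk 3: at line 2 remove [dexiw,sviem] add [hjqj,xudl,teho] -> 8 lines: cium rco vom hjqj xudl teho peu fxx
Hunk 4: at line 3 remove [xudl,teho] add [wxo] -> 7 lines: cium rco vom hjqj wxo peu fxx
Final line 5: wxo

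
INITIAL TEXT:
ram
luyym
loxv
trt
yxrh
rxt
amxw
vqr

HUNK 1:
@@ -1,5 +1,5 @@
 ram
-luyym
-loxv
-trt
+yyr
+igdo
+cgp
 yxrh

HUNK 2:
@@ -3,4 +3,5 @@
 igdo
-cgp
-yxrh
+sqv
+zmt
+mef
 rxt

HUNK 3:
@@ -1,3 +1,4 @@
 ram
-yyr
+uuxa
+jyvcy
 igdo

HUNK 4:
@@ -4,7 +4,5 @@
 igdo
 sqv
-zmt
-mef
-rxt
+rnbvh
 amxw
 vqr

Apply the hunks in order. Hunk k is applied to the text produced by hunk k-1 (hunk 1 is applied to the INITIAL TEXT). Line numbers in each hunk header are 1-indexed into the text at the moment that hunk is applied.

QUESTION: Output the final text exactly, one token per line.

Hunk 1: at line 1 remove [luyym,loxv,trt] add [yyr,igdo,cgp] -> 8 lines: ram yyr igdo cgp yxrh rxt amxw vqr
Hunk 2: at line 3 remove [cgp,yxrh] add [sqv,zmt,mef] -> 9 lines: ram yyr igdo sqv zmt mef rxt amxw vqr
Hunk 3: at line 1 remove [yyr] add [uuxa,jyvcy] -> 10 lines: ram uuxa jyvcy igdo sqv zmt mef rxt amxw vqr
Hunk 4: at line 4 remove [zmt,mef,rxt] add [rnbvh] -> 8 lines: ram uuxa jyvcy igdo sqv rnbvh amxw vqr

Answer: ram
uuxa
jyvcy
igdo
sqv
rnbvh
amxw
vqr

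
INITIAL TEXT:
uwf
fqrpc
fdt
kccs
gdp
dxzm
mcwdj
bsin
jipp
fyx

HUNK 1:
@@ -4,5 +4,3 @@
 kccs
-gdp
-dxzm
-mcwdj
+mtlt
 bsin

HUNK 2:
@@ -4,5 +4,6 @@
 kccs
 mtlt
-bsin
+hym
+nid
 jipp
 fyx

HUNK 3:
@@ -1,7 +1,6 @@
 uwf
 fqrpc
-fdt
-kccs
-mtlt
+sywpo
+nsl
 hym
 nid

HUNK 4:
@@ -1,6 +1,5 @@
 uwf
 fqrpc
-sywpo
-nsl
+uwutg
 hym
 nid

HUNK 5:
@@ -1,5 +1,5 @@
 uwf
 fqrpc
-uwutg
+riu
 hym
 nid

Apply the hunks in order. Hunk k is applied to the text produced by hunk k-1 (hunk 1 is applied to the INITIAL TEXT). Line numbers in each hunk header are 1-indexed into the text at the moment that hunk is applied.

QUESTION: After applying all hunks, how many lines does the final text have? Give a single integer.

Hunk 1: at line 4 remove [gdp,dxzm,mcwdj] add [mtlt] -> 8 lines: uwf fqrpc fdt kccs mtlt bsin jipp fyx
Hunk 2: at line 4 remove [bsin] add [hym,nid] -> 9 lines: uwf fqrpc fdt kccs mtlt hym nid jipp fyx
Hunk 3: at line 1 remove [fdt,kccs,mtlt] add [sywpo,nsl] -> 8 lines: uwf fqrpc sywpo nsl hym nid jipp fyx
Hunk 4: at line 1 remove [sywpo,nsl] add [uwutg] -> 7 lines: uwf fqrpc uwutg hym nid jipp fyx
Hunk 5: at line 1 remove [uwutg] add [riu] -> 7 lines: uwf fqrpc riu hym nid jipp fyx
Final line count: 7

Answer: 7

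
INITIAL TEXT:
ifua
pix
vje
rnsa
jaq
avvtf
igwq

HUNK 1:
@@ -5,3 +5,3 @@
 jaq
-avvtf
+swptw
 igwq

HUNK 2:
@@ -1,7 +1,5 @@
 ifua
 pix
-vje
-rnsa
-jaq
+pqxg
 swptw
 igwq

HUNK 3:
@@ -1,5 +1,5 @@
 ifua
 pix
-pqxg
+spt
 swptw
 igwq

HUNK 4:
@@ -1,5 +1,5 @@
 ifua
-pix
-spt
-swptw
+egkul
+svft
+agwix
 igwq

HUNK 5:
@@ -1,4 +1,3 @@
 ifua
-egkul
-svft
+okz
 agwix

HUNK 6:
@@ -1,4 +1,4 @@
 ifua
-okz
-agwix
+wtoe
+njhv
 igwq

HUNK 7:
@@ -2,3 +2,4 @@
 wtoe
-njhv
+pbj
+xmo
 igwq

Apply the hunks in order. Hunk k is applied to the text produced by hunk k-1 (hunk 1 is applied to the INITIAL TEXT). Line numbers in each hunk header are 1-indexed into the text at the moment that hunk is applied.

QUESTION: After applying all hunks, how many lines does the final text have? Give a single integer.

Answer: 5

Derivation:
Hunk 1: at line 5 remove [avvtf] add [swptw] -> 7 lines: ifua pix vje rnsa jaq swptw igwq
Hunk 2: at line 1 remove [vje,rnsa,jaq] add [pqxg] -> 5 lines: ifua pix pqxg swptw igwq
Hunk 3: at line 1 remove [pqxg] add [spt] -> 5 lines: ifua pix spt swptw igwq
Hunk 4: at line 1 remove [pix,spt,swptw] add [egkul,svft,agwix] -> 5 lines: ifua egkul svft agwix igwq
Hunk 5: at line 1 remove [egkul,svft] add [okz] -> 4 lines: ifua okz agwix igwq
Hunk 6: at line 1 remove [okz,agwix] add [wtoe,njhv] -> 4 lines: ifua wtoe njhv igwq
Hunk 7: at line 2 remove [njhv] add [pbj,xmo] -> 5 lines: ifua wtoe pbj xmo igwq
Final line count: 5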